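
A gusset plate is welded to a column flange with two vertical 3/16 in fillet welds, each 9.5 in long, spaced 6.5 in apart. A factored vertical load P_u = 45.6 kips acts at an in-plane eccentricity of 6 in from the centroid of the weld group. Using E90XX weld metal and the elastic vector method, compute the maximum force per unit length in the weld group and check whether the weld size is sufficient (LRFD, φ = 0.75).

E90XX → F_EXX = 90 ksi.
Total weld length L_w = 19 in. Treat welds as unit-width lines.
Polar moment about centroid: J = 2[d³/12 + d(b/2)²] = 2[9.5³/12 + 9.5×3.25²] = 343.6 in³.
Direct shear f_v = P/L_w = 45.6 / 19 = 2.4 kip/in (vertical).
Torsion M = P·e = 45.6 × 6 = 273.6 kip·in.
Critical point at (x, y) = (3.25, 4.75) from centroid. f_tx = M·y/J = 3.782 kip/in; f_ty = M·x/J = 2.588 kip/in.
Resultant f_max = √[f_tx² + (f_v + f_ty)²] = √[3.782² + (2.4 + 2.588)²] = 6.26 kip/in.
Capacity per unit length: φr_n = 0.75 × 0.6 × 90 × (0.707 × 0.1875) = 5.369 kip/in.
6.26 > 5.369 → NOT adequate.

f_max ≈ 6.26 kip/in; NOT adequate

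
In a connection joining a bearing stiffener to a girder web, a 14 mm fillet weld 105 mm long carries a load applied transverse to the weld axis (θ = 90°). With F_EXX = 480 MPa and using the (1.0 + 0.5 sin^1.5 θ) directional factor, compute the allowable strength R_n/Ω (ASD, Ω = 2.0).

t_e = 0.707 × 14 = 9.898 mm; A_we = 9.898 × 105 = 1039 mm².
Directional factor: 1.0 + 0.5 sin^1.5(90°) = 1.5.
F_nw = 0.6 × 480 × 1.5 = 432 MPa.
R_n/Ω = (432 × 1039) / 2.0 × 10⁻³ = 224.5 kN.

R_n/Ω ≈ 224 kN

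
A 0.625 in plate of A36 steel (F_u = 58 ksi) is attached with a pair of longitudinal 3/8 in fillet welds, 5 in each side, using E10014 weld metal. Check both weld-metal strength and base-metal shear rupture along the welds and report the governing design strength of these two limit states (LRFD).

E100XX → F_EXX = 100 ksi.
t_e = 0.707 × 0.375 = 0.2651 in; L = 10 in.
Weld metal: φR_n = 0.75 × 0.6 × 100 × 0.2651 × 10 = 119.3 kips.
Base metal (shear rupture): φR_n = 0.75 × 0.6 × 58 × 0.625 × 10 = 163.1 kips.
Governing: weld metal.

φR_n ≈ 119 kips (weld metal governs)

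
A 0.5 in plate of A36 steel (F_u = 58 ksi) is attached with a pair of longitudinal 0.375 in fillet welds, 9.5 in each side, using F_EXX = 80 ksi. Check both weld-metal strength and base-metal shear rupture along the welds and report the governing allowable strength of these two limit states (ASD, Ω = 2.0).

t_e = 0.707 × 0.375 = 0.2651 in; L = 19 in.
Weld metal: R_n/Ω = (1/2.0) × 0.6 × 80 × 0.2651 × 19 = 120.9 kip.
Base metal (shear rupture): R_n/Ω = (1/2.0) × 0.6 × 58 × 0.5 × 19 = 165.3 kip.
Governing: weld metal.

R_n/Ω ≈ 121 kip (weld metal governs)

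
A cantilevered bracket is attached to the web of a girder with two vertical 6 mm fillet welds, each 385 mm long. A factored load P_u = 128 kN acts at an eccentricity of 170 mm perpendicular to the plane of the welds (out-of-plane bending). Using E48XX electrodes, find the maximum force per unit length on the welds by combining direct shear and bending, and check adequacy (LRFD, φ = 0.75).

E48XX → F_EXX = 480 MPa.
L_w = 2 × 385 = 770 mm; section modulus (unit throat) S = 2 × L²/6 = 49410 mm².
Direct shear f_v = P/L_w = 128×10³/770 = 166.2 N/mm.
Moment M = P × e = 128×10³ × 170 = 21760000 N·mm; bending f_b = M/S = 440.4 N/mm.
f_max = √(f_v² + f_b²) = √(166.2² + 440.4²) = 470.7 N/mm.
φr_n = 0.75 × 0.6 × 480 × (0.707 × 6) = 916.3 N/mm → adequate.

f_max ≈ 471 N/mm; adequate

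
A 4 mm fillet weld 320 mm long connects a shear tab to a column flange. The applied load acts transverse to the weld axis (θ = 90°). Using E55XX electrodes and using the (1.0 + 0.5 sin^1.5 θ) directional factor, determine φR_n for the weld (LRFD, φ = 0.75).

E55XX → F_EXX = 550 MPa.
t_e = 0.707 × 4 = 2.828 mm; A_we = 2.828 × 320 = 905 mm².
Directional factor: 1.0 + 0.5 sin^1.5(90°) = 1.5.
F_nw = 0.6 × 550 × 1.5 = 495 MPa.
φR_n = 0.75 × 495 × 905 × 10⁻³ = 336 kN.

φR_n ≈ 336 kN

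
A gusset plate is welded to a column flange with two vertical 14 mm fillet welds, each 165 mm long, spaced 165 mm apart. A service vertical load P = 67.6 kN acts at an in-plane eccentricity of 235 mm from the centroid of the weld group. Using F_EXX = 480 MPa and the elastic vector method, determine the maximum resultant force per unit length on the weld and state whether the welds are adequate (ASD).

f_max ≈ 777 N/mm; adequate

Total weld length L_w = 330 mm. Treat welds as unit-width lines.
Polar moment about centroid: J = 2[d³/12 + d(b/2)²] = 2[165³/12 + 165×82.5²] = 2995000 mm³.
Direct shear f_v = P/L_w = 67.6×10³ / 330 = 204.8 N/mm (vertical).
Torsion M = P·e = 67.6×10³ × 235 = 15886000 N·mm.
Critical point at (x, y) = (82.5, 82.5) from centroid. f_tx = M·y/J = 437.6 N/mm; f_ty = M·x/J = 437.6 N/mm.
Resultant f_max = √[f_tx² + (f_v + f_ty)²] = √[437.6² + (204.8 + 437.6)²] = 777.4 N/mm.
Capacity per unit length: r_n/Ω = (1/2.0) × 0.6 × 480 × (0.707 × 14) = 1425 N/mm.
777.4 ≤ 1425 → adequate.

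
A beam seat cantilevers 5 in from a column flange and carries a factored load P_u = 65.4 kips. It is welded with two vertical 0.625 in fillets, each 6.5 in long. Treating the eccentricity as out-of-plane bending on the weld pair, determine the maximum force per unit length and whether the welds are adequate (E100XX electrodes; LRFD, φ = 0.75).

f_max ≈ 23.8 kip/in; NOT adequate

E100XX → F_EXX = 100 ksi.
L_w = 2 × 6.5 = 13 in; section modulus (unit throat) S = 2 × L²/6 = 14.08 in².
Direct shear f_v = P/L_w = 65.4/13 = 5.031 kip/in.
Moment M = P × e = 65.4 × 5 = 327 kip·in; bending f_b = M/S = 23.22 kip/in.
f_max = √(f_v² + f_b²) = √(5.031² + 23.22²) = 23.76 kip/in.
φr_n = 0.75 × 0.6 × 100 × (0.707 × 0.625) = 19.88 kip/in → NOT adequate.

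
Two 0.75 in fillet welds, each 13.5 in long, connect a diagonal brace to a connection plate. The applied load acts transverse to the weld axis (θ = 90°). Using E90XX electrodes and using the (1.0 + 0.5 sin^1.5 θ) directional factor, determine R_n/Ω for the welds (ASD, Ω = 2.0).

E90XX → F_EXX = 90 ksi.
t_e = 0.707 × 0.75 = 0.5302 in; A_we = 0.5302 × 27 = 14.32 in².
Directional factor: 1.0 + 0.5 sin^1.5(90°) = 1.5.
F_nw = 0.6 × 90 × 1.5 = 81 ksi.
R_n/Ω = (81 × 14.32) / 2.0 = 579.8 kip.

R_n/Ω ≈ 580 kip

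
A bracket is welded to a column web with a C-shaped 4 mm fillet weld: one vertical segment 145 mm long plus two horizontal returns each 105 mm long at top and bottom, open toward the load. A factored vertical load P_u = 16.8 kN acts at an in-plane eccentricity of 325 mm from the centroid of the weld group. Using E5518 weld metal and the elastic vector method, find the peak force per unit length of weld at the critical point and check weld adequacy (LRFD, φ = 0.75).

E55XX → F_EXX = 550 MPa.
Total weld length L_w = 355 mm. Treat welds as unit-width lines.
Centroid: x̄ = 2×105×52.5 / 355 = 31.06 mm from the vertical weld.
Polar moment about centroid: J = I_x + I_y = [145³/12 + 2×105×72.5²] + [145×31.06² + 2(105³/12 + 105×21.44²)] = 1787000 mm³.
Direct shear f_v = P/L_w = 16.8×10³ / 355 = 47.32 N/mm (vertical).
Torsion M = P·e = 16.8×10³ × 325 = 5460000 N·mm.
Critical point at (x, y) = (73.94, 72.5) from centroid. f_tx = M·y/J = 221.5 N/mm; f_ty = M·x/J = 225.9 N/mm.
Resultant f_max = √[f_tx² + (f_v + f_ty)²] = √[221.5² + (47.32 + 225.9)²] = 351.7 N/mm.
Capacity per unit length: φr_n = 0.75 × 0.6 × 550 × (0.707 × 4) = 699.9 N/mm.
351.7 ≤ 699.9 → adequate.

f_max ≈ 352 N/mm; adequate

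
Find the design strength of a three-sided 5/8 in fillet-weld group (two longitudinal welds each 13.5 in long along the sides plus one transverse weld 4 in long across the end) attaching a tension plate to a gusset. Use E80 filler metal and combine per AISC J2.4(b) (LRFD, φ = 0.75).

E80XX → F_EXX = 80 ksi.
t_e = 0.707 × 0.625 = 0.4419 in.
R_nwl = 0.6 × 80 × 0.4419 × 27 = 572.7 kip (longitudinal, 2 welds).
R_nwt = 0.6 × 80 × 0.4419 × 4 = 84.84 kip (transverse, base value).
(i) R_nwl + R_nwt = 657.5 kip; (ii) 0.85 R_nwl + 1.5 R_nwt = 614 kip.
R_n = max = 657.5 kip [governs: (i)]; φR_n = 493.1 kip.

φR_n ≈ 493 kip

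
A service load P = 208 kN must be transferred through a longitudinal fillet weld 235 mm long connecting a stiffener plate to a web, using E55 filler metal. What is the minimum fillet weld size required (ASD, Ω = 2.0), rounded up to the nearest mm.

E55XX → F_EXX = 550 MPa.
Total weld length L = 235 mm.
Required throat t_e = P × Ω / (0.6 F_EXX × L) = 208 × 2.0 / (0.6 × 550 × 235 × 10⁻³) = 5.364 mm.
Required leg w = t_e / 0.707 = 7.587 mm → use 8 mm.

w = 8 mm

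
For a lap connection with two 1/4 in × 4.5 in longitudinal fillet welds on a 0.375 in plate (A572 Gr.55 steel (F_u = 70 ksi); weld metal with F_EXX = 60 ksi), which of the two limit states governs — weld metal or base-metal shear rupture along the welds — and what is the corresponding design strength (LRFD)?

t_e = 0.707 × 0.25 = 0.1767 in; L = 9 in.
Weld metal: φR_n = 0.75 × 0.6 × 60 × 0.1767 × 9 = 42.95 kip.
Base metal (shear rupture): φR_n = 0.75 × 0.6 × 70 × 0.375 × 9 = 106.3 kip.
Governing: weld metal.

φR_n ≈ 43 kip (weld metal governs)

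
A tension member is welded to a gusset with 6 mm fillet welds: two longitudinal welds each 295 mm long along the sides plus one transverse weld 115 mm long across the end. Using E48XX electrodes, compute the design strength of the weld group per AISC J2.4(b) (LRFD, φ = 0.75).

φR_n ≈ 646 kN

E48XX → F_EXX = 480 MPa.
t_e = 0.707 × 6 = 4.242 mm.
R_nwl = 0.6 × 480 × 4.242 × 590 × 10⁻³ = 720.8 kN (longitudinal, 2 welds).
R_nwt = 0.6 × 480 × 4.242 × 115 × 10⁻³ = 140.5 kN (transverse, base value).
(i) R_nwl + R_nwt = 861.3 kN; (ii) 0.85 R_nwl + 1.5 R_nwt = 823.4 kN.
R_n = max = 861.3 kN [governs: (i)]; φR_n = 646 kN.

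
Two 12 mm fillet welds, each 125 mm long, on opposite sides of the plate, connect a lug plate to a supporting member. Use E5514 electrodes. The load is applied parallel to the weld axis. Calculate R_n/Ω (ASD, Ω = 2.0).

E55XX → F_EXX = 550 MPa.
Effective throat t_e = 0.707 × 12 = 8.484 mm.
Total length L = 250 mm; A_we = 8.484 × 250 = 2121 mm².
F_nw = 0.6 F_EXX = 0.6 × 550 = 330 MPa.
R_n = 330 × 2121 × 10⁻³ = 699.9 kN; R_n/Ω = 699.9/2.0 = 350 kN.

R_n/Ω ≈ 350 kN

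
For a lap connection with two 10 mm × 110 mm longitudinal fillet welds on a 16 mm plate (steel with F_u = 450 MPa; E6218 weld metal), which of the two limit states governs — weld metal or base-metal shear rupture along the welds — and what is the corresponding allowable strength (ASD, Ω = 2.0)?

E62XX → F_EXX = 620 MPa.
t_e = 0.707 × 10 = 7.07 mm; L = 220 mm.
Weld metal: R_n/Ω = (1/2.0) × 0.6 × 620 × 7.07 × 220 × 10⁻³ = 289.3 kN.
Base metal (shear rupture): R_n/Ω = (1/2.0) × 0.6 × 450 × 16 × 220 × 10⁻³ = 475.2 kN.
Governing: weld metal.

R_n/Ω ≈ 289 kN (weld metal governs)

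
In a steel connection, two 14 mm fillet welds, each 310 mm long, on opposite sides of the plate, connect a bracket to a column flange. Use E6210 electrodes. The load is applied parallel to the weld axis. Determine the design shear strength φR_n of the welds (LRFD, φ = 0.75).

E62XX → F_EXX = 620 MPa.
Effective throat t_e = 0.707 × 14 = 9.898 mm.
Total length L = 620 mm; A_we = 9.898 × 620 = 6137 mm².
F_nw = 0.6 F_EXX = 0.6 × 620 = 372 MPa.
φR_n = 0.75 × 372 × 6137 × 10⁻³ = 1712 kN.

φR_n ≈ 1710 kN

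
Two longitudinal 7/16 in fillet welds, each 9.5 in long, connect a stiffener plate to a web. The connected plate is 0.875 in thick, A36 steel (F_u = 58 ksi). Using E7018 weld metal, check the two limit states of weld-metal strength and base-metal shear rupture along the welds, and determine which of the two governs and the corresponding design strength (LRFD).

E70XX → F_EXX = 70 ksi.
t_e = 0.707 × 0.4375 = 0.3093 in; L = 19 in.
Weld metal: φR_n = 0.75 × 0.6 × 70 × 0.3093 × 19 = 185.1 kip.
Base metal (shear rupture): φR_n = 0.75 × 0.6 × 58 × 0.875 × 19 = 433.9 kip.
Governing: weld metal.

φR_n ≈ 185 kip (weld metal governs)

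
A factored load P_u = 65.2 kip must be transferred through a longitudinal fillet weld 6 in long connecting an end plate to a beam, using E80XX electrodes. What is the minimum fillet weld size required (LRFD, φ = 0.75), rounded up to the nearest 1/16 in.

E80XX → F_EXX = 80 ksi.
Total weld length L = 6 in.
Required throat t_e = P_u / (φ × 0.6 F_EXX × L) = 65.2 / (0.75 × 0.6 × 80 × 6) = 0.3019 in.
Required leg w = t_e / 0.707 = 0.4269 in → use 7/16 in.

w = 7/16 in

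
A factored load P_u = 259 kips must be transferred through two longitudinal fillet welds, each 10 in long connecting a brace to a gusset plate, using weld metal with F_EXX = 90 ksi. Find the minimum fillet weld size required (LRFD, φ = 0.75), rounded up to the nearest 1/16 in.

w = 1/2 in

Total weld length L = 20 in.
Required throat t_e = P_u / (φ × 0.6 F_EXX × L) = 259 / (0.75 × 0.6 × 90 × 20) = 0.3198 in.
Required leg w = t_e / 0.707 = 0.4523 in → use 1/2 in.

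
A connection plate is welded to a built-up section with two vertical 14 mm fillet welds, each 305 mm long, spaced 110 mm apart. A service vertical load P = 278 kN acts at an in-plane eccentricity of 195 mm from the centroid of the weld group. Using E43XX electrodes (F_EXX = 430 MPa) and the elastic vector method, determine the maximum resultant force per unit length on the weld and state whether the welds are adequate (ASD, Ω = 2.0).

Total weld length L_w = 610 mm. Treat welds as unit-width lines.
Polar moment about centroid: J = 2[d³/12 + d(b/2)²] = 2[305³/12 + 305×55²] = 6574000 mm³.
Direct shear f_v = P/L_w = 278×10³ / 610 = 455.7 N/mm (vertical).
Torsion M = P·e = 278×10³ × 195 = 54210000 N·mm.
Critical point at (x, y) = (55, 152.5) from centroid. f_tx = M·y/J = 1258 N/mm; f_ty = M·x/J = 453.5 N/mm.
Resultant f_max = √[f_tx² + (f_v + f_ty)²] = √[1258² + (455.7 + 453.5)²] = 1552 N/mm.
Capacity per unit length: r_n/Ω = (1/2.0) × 0.6 × 430 × (0.707 × 14) = 1277 N/mm.
1552 > 1277 → NOT adequate.

f_max ≈ 1550 N/mm; NOT adequate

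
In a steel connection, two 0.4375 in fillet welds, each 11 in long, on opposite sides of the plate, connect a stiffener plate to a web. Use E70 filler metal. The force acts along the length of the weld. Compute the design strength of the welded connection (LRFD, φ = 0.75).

φR_n ≈ 214 kips

E70XX → F_EXX = 70 ksi.
Effective throat t_e = 0.707 × 0.4375 = 0.3093 in.
Total length L = 22 in; A_we = 0.3093 × 22 = 6.805 in².
F_nw = 0.6 F_EXX = 0.6 × 70 = 42 ksi.
φR_n = 0.75 × 42 × 6.805 = 214.4 kips.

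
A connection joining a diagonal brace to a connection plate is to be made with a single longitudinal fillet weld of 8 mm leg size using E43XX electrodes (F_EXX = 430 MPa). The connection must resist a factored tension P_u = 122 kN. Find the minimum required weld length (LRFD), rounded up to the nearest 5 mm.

Throat t_e = 0.707 × 8 = 5.656 mm.
φr_n = 0.75 × 0.6 × 430 × 5.656 × 10⁻³ = 1.094 kN/mm.
L_req = P_u / φr_n = 122 / 1.094 = 111.5 mm total.
Round up → use L = 115 mm.

L = 115 mm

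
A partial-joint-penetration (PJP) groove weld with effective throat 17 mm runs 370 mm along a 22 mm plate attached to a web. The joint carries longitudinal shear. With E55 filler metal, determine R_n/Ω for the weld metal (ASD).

E55XX → F_EXX = 550 MPa.
Effective throat (given) t_e = 17 mm.
A_we = 17 × 370 = 6290 mm².
F_nw = 0.6 F_EXX = 330 MPa.
R_n/Ω = (330 × 6290) / 2.0 × 10⁻³ = 1038 kN.

R_n/Ω ≈ 1040 kN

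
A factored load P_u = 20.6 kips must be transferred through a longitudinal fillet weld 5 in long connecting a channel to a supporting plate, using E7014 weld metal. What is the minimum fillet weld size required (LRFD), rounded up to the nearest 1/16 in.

w = 3/16 in

E70XX → F_EXX = 70 ksi.
Total weld length L = 5 in.
Required throat t_e = P_u / (φ × 0.6 F_EXX × L) = 20.6 / (0.75 × 0.6 × 70 × 5) = 0.1308 in.
Required leg w = t_e / 0.707 = 0.185 in → use 3/16 in.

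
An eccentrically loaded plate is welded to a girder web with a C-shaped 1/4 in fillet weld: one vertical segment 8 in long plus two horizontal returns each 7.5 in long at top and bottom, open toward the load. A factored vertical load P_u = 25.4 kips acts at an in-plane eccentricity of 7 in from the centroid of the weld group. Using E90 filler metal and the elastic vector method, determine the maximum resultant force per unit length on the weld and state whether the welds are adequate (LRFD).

E90XX → F_EXX = 90 ksi.
Total weld length L_w = 23 in. Treat welds as unit-width lines.
Centroid: x̄ = 2×7.5×3.75 / 23 = 2.446 in from the vertical weld.
Polar moment about centroid: J = I_x + I_y = [8³/12 + 2×7.5×4²] + [8×2.446² + 2(7.5³/12 + 7.5×1.304²)] = 426.3 in³.
Direct shear f_v = P/L_w = 25.4 / 23 = 1.104 kip/in (vertical).
Torsion M = P·e = 25.4 × 7 = 177.8 kip·in.
Critical point at (x, y) = (5.054, 4) from centroid. f_tx = M·y/J = 1.668 kip/in; f_ty = M·x/J = 2.108 kip/in.
Resultant f_max = √[f_tx² + (f_v + f_ty)²] = √[1.668² + (1.104 + 2.108)²] = 3.619 kip/in.
Capacity per unit length: φr_n = 0.75 × 0.6 × 90 × (0.707 × 0.25) = 7.158 kip/in.
3.619 ≤ 7.158 → adequate.

f_max ≈ 3.62 kip/in; adequate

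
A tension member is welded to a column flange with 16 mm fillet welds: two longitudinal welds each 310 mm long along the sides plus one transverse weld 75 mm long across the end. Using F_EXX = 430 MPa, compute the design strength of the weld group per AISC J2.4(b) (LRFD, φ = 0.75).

t_e = 0.707 × 16 = 11.31 mm.
R_nwl = 0.6 × 430 × 11.31 × 620 × 10⁻³ = 1809 kN (longitudinal, 2 welds).
R_nwt = 0.6 × 430 × 11.31 × 75 × 10⁻³ = 218.9 kN (transverse, base value).
(i) R_nwl + R_nwt = 2028 kN; (ii) 0.85 R_nwl + 1.5 R_nwt = 1866 kN.
R_n = max = 2028 kN [governs: (i)]; φR_n = 1521 kN.

φR_n ≈ 1520 kN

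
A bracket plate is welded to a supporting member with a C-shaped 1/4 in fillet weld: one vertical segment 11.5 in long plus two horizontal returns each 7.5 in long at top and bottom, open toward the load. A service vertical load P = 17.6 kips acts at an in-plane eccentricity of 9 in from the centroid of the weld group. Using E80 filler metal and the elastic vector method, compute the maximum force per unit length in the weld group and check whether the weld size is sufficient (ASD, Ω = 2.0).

E80XX → F_EXX = 80 ksi.
Total weld length L_w = 26.5 in. Treat welds as unit-width lines.
Centroid: x̄ = 2×7.5×3.75 / 26.5 = 2.123 in from the vertical weld.
Polar moment about centroid: J = I_x + I_y = [11.5³/12 + 2×7.5×5.75²] + [11.5×2.123² + 2(7.5³/12 + 7.5×1.627²)] = 784.5 in³.
Direct shear f_v = P/L_w = 17.6 / 26.5 = 0.6642 kip/in (vertical).
Torsion M = P·e = 17.6 × 9 = 158.4 kip·in.
Critical point at (x, y) = (5.377, 5.75) from centroid. f_tx = M·y/J = 1.161 kip/in; f_ty = M·x/J = 1.086 kip/in.
Resultant f_max = √[f_tx² + (f_v + f_ty)²] = √[1.161² + (0.6642 + 1.086)²] = 2.1 kip/in.
Capacity per unit length: r_n/Ω = (1/2.0) × 0.6 × 80 × (0.707 × 0.25) = 4.242 kip/in.
2.1 ≤ 4.242 → adequate.

f_max ≈ 2.1 kip/in; adequate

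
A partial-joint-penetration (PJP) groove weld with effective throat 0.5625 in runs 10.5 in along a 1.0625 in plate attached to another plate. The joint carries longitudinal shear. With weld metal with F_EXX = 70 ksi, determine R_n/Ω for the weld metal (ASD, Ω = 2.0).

Effective throat (given) t_e = 0.5625 in.
A_we = 0.5625 × 10.5 = 5.906 in².
F_nw = 0.6 F_EXX = 42 ksi.
R_n/Ω = (42 × 5.906) / 2.0 = 124 kips.

R_n/Ω ≈ 124 kips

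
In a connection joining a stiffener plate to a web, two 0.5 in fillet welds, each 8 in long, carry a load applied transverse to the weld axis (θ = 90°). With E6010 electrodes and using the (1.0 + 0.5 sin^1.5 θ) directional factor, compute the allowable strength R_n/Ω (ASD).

R_n/Ω ≈ 153 kips

E60XX → F_EXX = 60 ksi.
t_e = 0.707 × 0.5 = 0.3535 in; A_we = 0.3535 × 16 = 5.656 in².
Directional factor: 1.0 + 0.5 sin^1.5(90°) = 1.5.
F_nw = 0.6 × 60 × 1.5 = 54 ksi.
R_n/Ω = (54 × 5.656) / 2.0 = 152.7 kips.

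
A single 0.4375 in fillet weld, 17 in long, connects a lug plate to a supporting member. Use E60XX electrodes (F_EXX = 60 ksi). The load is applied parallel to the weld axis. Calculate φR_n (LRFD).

φR_n ≈ 142 kips

Effective throat t_e = 0.707 × 0.4375 = 0.3093 in.
Total length L = 17 in; A_we = 0.3093 × 17 = 5.258 in².
F_nw = 0.6 F_EXX = 0.6 × 60 = 36 ksi.
φR_n = 0.75 × 36 × 5.258 = 142 kips.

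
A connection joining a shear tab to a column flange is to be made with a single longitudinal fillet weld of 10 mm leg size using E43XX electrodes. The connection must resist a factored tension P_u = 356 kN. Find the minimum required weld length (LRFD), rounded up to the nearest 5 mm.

L = 265 mm

E43XX → F_EXX = 430 MPa.
Throat t_e = 0.707 × 10 = 7.07 mm.
φr_n = 0.75 × 0.6 × 430 × 7.07 × 10⁻³ = 1.368 kN/mm.
L_req = P_u / φr_n = 356 / 1.368 = 260.2 mm total.
Round up → use L = 265 mm.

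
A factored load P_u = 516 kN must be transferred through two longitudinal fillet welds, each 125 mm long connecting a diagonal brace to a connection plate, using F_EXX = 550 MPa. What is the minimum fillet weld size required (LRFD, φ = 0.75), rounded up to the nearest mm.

Total weld length L = 250 mm.
Required throat t_e = P_u / (φ × 0.6 F_EXX × L) = 516 / (0.75 × 0.6 × 550 × 250 × 10⁻³) = 8.339 mm.
Required leg w = t_e / 0.707 = 11.8 mm → use 12 mm.

w = 12 mm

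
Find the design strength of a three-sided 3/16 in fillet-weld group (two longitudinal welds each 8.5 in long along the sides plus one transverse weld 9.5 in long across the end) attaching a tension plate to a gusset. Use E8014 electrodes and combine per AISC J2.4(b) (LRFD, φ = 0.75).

φR_n ≈ 137 kips

E80XX → F_EXX = 80 ksi.
t_e = 0.707 × 0.1875 = 0.1326 in.
R_nwl = 0.6 × 80 × 0.1326 × 17 = 108.2 kips (longitudinal, 2 welds).
R_nwt = 0.6 × 80 × 0.1326 × 9.5 = 60.45 kips (transverse, base value).
(i) R_nwl + R_nwt = 168.6 kips; (ii) 0.85 R_nwl + 1.5 R_nwt = 182.6 kips.
R_n = max = 182.6 kips [governs: (ii)]; φR_n = 137 kips.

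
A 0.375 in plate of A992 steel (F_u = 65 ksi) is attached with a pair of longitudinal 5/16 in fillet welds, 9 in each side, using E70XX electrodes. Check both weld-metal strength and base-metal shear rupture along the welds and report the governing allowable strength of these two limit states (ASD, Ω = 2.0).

R_n/Ω ≈ 83.5 kip (weld metal governs)

E70XX → F_EXX = 70 ksi.
t_e = 0.707 × 0.3125 = 0.2209 in; L = 18 in.
Weld metal: R_n/Ω = (1/2.0) × 0.6 × 70 × 0.2209 × 18 = 83.51 kip.
Base metal (shear rupture): R_n/Ω = (1/2.0) × 0.6 × 65 × 0.375 × 18 = 131.6 kip.
Governing: weld metal.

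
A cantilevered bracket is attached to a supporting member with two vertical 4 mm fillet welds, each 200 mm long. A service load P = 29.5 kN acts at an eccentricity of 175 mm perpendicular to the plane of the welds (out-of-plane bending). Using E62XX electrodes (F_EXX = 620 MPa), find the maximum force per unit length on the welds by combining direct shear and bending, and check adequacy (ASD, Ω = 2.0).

L_w = 2 × 200 = 400 mm; section modulus (unit throat) S = 2 × L²/6 = 13330 mm².
Direct shear f_v = P/L_w = 29.5×10³/400 = 73.75 N/mm.
Moment M = P × e = 29.5×10³ × 175 = 5162500 N·mm; bending f_b = M/S = 387.2 N/mm.
f_max = √(f_v² + f_b²) = √(73.75² + 387.2²) = 394.1 N/mm.
r_n/Ω = (1/2.0) × 0.6 × 620 × (0.707 × 4) = 526 N/mm → adequate.

f_max ≈ 394 N/mm; adequate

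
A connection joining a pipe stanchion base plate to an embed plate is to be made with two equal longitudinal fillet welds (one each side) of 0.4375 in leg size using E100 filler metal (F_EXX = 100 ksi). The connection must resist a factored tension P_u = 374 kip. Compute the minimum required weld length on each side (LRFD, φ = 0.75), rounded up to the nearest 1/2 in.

L = 13.5 in on each side

Throat t_e = 0.707 × 0.4375 = 0.3093 in.
φr_n = 0.75 × 0.6 × 100 × 0.3093 = 13.92 kip/in.
L_req = P_u / φr_n = 374 / 13.92 = 26.87 in total.
Per side: 26.87 / 2 = 13.43 in.
Round up → use L = 13.5 in on each side.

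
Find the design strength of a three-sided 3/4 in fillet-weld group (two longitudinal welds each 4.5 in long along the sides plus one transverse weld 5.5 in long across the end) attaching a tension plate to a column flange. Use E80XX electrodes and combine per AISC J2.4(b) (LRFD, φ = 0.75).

E80XX → F_EXX = 80 ksi.
t_e = 0.707 × 0.75 = 0.5302 in.
R_nwl = 0.6 × 80 × 0.5302 × 9 = 229.1 kip (longitudinal, 2 welds).
R_nwt = 0.6 × 80 × 0.5302 × 5.5 = 140 kip (transverse, base value).
(i) R_nwl + R_nwt = 369.1 kip; (ii) 0.85 R_nwl + 1.5 R_nwt = 404.7 kip.
R_n = max = 404.7 kip [governs: (ii)]; φR_n = 303.5 kip.

φR_n ≈ 304 kip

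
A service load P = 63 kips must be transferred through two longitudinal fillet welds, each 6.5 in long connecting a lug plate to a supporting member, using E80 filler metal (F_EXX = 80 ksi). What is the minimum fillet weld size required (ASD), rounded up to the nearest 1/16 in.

w = 5/16 in

Total weld length L = 13 in.
Required throat t_e = P × Ω / (0.6 F_EXX × L) = 63 × 2.0 / (0.6 × 80 × 13) = 0.2019 in.
Required leg w = t_e / 0.707 = 0.2856 in → use 5/16 in.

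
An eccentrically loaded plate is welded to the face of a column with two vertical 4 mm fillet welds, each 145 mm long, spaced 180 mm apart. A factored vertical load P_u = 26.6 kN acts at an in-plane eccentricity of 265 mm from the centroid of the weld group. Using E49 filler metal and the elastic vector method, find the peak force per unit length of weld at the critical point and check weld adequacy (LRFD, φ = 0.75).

E49XX → F_EXX = 490 MPa.
Total weld length L_w = 290 mm. Treat welds as unit-width lines.
Polar moment about centroid: J = 2[d³/12 + d(b/2)²] = 2[145³/12 + 145×90²] = 2857000 mm³.
Direct shear f_v = P/L_w = 26.6×10³ / 290 = 91.72 N/mm (vertical).
Torsion M = P·e = 26.6×10³ × 265 = 7049000 N·mm.
Critical point at (x, y) = (90, 72.5) from centroid. f_tx = M·y/J = 178.9 N/mm; f_ty = M·x/J = 222 N/mm.
Resultant f_max = √[f_tx² + (f_v + f_ty)²] = √[178.9² + (91.72 + 222)²] = 361.2 N/mm.
Capacity per unit length: φr_n = 0.75 × 0.6 × 490 × (0.707 × 4) = 623.6 N/mm.
361.2 ≤ 623.6 → adequate.

f_max ≈ 361 N/mm; adequate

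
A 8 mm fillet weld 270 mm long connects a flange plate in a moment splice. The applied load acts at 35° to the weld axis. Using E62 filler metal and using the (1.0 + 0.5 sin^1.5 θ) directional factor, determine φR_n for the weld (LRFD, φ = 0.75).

φR_n ≈ 519 kN

E62XX → F_EXX = 620 MPa.
t_e = 0.707 × 8 = 5.656 mm; A_we = 5.656 × 270 = 1527 mm².
Directional factor: 1.0 + 0.5 sin^1.5(35°) = 1.217.
F_nw = 0.6 × 620 × 1.217 = 452.8 MPa.
φR_n = 0.75 × 452.8 × 1527 × 10⁻³ = 518.6 kN.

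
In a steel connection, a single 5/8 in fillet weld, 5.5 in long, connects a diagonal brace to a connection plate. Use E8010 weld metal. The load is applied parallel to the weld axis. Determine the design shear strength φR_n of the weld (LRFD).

φR_n ≈ 87.5 kips

E80XX → F_EXX = 80 ksi.
Effective throat t_e = 0.707 × 0.625 = 0.4419 in.
Total length L = 5.5 in; A_we = 0.4419 × 5.5 = 2.43 in².
F_nw = 0.6 F_EXX = 0.6 × 80 = 48 ksi.
φR_n = 0.75 × 48 × 2.43 = 87.49 kips.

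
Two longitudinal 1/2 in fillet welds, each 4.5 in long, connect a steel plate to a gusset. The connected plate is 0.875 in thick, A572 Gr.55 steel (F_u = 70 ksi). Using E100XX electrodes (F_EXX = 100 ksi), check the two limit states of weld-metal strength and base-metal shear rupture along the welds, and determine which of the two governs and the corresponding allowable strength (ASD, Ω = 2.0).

t_e = 0.707 × 0.5 = 0.3535 in; L = 9 in.
Weld metal: R_n/Ω = (1/2.0) × 0.6 × 100 × 0.3535 × 9 = 95.44 kip.
Base metal (shear rupture): R_n/Ω = (1/2.0) × 0.6 × 70 × 0.875 × 9 = 165.4 kip.
Governing: weld metal.

R_n/Ω ≈ 95.4 kip (weld metal governs)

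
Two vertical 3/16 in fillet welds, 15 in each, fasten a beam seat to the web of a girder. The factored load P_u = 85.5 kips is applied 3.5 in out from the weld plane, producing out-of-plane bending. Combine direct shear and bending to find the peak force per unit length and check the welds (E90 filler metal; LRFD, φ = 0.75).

f_max ≈ 4.9 kip/in; adequate

E90XX → F_EXX = 90 ksi.
L_w = 2 × 15 = 30 in; section modulus (unit throat) S = 2 × L²/6 = 75 in².
Direct shear f_v = P/L_w = 85.5/30 = 2.85 kip/in.
Moment M = P × e = 85.5 × 3.5 = 299.25 kip·in; bending f_b = M/S = 3.99 kip/in.
f_max = √(f_v² + f_b²) = √(2.85² + 3.99²) = 4.903 kip/in.
φr_n = 0.75 × 0.6 × 90 × (0.707 × 0.1875) = 5.369 kip/in → adequate.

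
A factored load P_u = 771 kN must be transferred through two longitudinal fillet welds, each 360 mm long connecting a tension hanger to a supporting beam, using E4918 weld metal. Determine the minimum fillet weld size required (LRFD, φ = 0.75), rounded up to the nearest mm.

E49XX → F_EXX = 490 MPa.
Total weld length L = 720 mm.
Required throat t_e = P_u / (φ × 0.6 F_EXX × L) = 771 / (0.75 × 0.6 × 490 × 720 × 10⁻³) = 4.856 mm.
Required leg w = t_e / 0.707 = 6.869 mm → use 7 mm.

w = 7 mm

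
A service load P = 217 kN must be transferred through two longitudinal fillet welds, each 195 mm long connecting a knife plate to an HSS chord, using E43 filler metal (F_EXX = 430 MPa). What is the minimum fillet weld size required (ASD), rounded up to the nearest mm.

w = 7 mm

Total weld length L = 390 mm.
Required throat t_e = P × Ω / (0.6 F_EXX × L) = 217 × 2.0 / (0.6 × 430 × 390 × 10⁻³) = 4.313 mm.
Required leg w = t_e / 0.707 = 6.101 mm → use 7 mm.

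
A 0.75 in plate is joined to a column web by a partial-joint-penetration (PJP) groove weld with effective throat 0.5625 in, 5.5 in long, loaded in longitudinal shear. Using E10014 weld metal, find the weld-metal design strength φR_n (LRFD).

E100XX → F_EXX = 100 ksi.
Effective throat (given) t_e = 0.5625 in.
A_we = 0.5625 × 5.5 = 3.094 in².
F_nw = 0.6 F_EXX = 60 ksi.
φR_n = 0.75 × 60 × 3.094 = 139.2 kip.

φR_n ≈ 139 kip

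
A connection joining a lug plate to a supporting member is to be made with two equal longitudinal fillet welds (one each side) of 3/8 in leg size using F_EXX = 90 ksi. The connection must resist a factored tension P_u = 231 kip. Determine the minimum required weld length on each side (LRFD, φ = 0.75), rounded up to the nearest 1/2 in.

Throat t_e = 0.707 × 0.375 = 0.2651 in.
φr_n = 0.75 × 0.6 × 90 × 0.2651 = 10.74 kip/in.
L_req = P_u / φr_n = 231 / 10.74 = 21.51 in total.
Per side: 21.51 / 2 = 10.76 in.
Round up → use L = 11 in on each side.

L = 11 in on each side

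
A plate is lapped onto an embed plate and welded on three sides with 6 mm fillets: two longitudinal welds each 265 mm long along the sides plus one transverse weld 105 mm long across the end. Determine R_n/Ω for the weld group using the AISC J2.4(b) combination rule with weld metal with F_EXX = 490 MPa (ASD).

R_n/Ω ≈ 396 kN

t_e = 0.707 × 6 = 4.242 mm.
R_nwl = 0.6 × 490 × 4.242 × 530 × 10⁻³ = 661 kN (longitudinal, 2 welds).
R_nwt = 0.6 × 490 × 4.242 × 105 × 10⁻³ = 131 kN (transverse, base value).
(i) R_nwl + R_nwt = 791.9 kN; (ii) 0.85 R_nwl + 1.5 R_nwt = 758.3 kN.
R_n = max = 791.9 kN [governs: (i)]; R_n/Ω = 396 kN.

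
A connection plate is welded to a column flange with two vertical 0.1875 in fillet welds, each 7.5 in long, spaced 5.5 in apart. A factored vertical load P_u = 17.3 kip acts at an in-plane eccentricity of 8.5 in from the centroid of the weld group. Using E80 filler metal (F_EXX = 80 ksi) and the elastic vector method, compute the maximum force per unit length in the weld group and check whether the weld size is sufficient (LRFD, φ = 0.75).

Total weld length L_w = 15 in. Treat welds as unit-width lines.
Polar moment about centroid: J = 2[d³/12 + d(b/2)²] = 2[7.5³/12 + 7.5×2.75²] = 183.8 in³.
Direct shear f_v = P/L_w = 17.3 / 15 = 1.153 kip/in (vertical).
Torsion M = P·e = 17.3 × 8.5 = 147.05 kip·in.
Critical point at (x, y) = (2.75, 3.75) from centroid. f_tx = M·y/J = 3.001 kip/in; f_ty = M·x/J = 2.201 kip/in.
Resultant f_max = √[f_tx² + (f_v + f_ty)²] = √[3.001² + (1.153 + 2.201)²] = 4.501 kip/in.
Capacity per unit length: φr_n = 0.75 × 0.6 × 80 × (0.707 × 0.1875) = 4.772 kip/in.
4.501 ≤ 4.772 → adequate.

f_max ≈ 4.5 kip/in; adequate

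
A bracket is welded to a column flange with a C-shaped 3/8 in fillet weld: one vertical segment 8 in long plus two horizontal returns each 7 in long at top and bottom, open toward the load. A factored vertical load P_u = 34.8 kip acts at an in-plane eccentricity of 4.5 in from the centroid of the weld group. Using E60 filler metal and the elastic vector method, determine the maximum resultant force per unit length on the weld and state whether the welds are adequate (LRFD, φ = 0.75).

f_max ≈ 3.87 kip/in; adequate

E60XX → F_EXX = 60 ksi.
Total weld length L_w = 22 in. Treat welds as unit-width lines.
Centroid: x̄ = 2×7×3.5 / 22 = 2.227 in from the vertical weld.
Polar moment about centroid: J = I_x + I_y = [8³/12 + 2×7×4²] + [8×2.227² + 2(7³/12 + 7×1.273²)] = 386.2 in³.
Direct shear f_v = P/L_w = 34.8 / 22 = 1.582 kip/in (vertical).
Torsion M = P·e = 34.8 × 4.5 = 156.6 kip·in.
Critical point at (x, y) = (4.773, 4) from centroid. f_tx = M·y/J = 1.622 kip/in; f_ty = M·x/J = 1.935 kip/in.
Resultant f_max = √[f_tx² + (f_v + f_ty)²] = √[1.622² + (1.582 + 1.935)²] = 3.873 kip/in.
Capacity per unit length: φr_n = 0.75 × 0.6 × 60 × (0.707 × 0.375) = 7.158 kip/in.
3.873 ≤ 7.158 → adequate.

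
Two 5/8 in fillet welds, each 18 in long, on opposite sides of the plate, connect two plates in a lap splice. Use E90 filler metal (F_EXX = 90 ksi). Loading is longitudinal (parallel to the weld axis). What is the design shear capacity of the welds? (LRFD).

φR_n ≈ 644 kip

Effective throat t_e = 0.707 × 0.625 = 0.4419 in.
Total length L = 36 in; A_we = 0.4419 × 36 = 15.91 in².
F_nw = 0.6 F_EXX = 0.6 × 90 = 54 ksi.
φR_n = 0.75 × 54 × 15.91 = 644.3 kip.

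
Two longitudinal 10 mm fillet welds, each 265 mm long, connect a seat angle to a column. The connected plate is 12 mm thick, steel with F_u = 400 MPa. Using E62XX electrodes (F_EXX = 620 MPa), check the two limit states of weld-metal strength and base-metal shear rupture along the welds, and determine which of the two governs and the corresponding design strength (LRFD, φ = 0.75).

t_e = 0.707 × 10 = 7.07 mm; L = 530 mm.
Weld metal: φR_n = 0.75 × 0.6 × 620 × 7.07 × 530 × 10⁻³ = 1045 kN.
Base metal (shear rupture): φR_n = 0.75 × 0.6 × 400 × 12 × 530 × 10⁻³ = 1145 kN.
Governing: weld metal.

φR_n ≈ 1050 kN (weld metal governs)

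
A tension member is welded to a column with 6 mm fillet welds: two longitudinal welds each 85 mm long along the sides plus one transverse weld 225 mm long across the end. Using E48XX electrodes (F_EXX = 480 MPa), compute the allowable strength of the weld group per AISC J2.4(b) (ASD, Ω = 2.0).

R_n/Ω ≈ 294 kN

t_e = 0.707 × 6 = 4.242 mm.
R_nwl = 0.6 × 480 × 4.242 × 170 × 10⁻³ = 207.7 kN (longitudinal, 2 welds).
R_nwt = 0.6 × 480 × 4.242 × 225 × 10⁻³ = 274.9 kN (transverse, base value).
(i) R_nwl + R_nwt = 482.6 kN; (ii) 0.85 R_nwl + 1.5 R_nwt = 588.9 kN.
R_n = max = 588.9 kN [governs: (ii)]; R_n/Ω = 294.4 kN.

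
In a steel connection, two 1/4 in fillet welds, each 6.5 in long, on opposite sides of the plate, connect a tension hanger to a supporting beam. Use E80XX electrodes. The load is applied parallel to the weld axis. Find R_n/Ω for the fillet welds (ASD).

E80XX → F_EXX = 80 ksi.
Effective throat t_e = 0.707 × 0.25 = 0.1767 in.
Total length L = 13 in; A_we = 0.1767 × 13 = 2.298 in².
F_nw = 0.6 F_EXX = 0.6 × 80 = 48 ksi.
R_n = 48 × 2.298 = 110.3 kips; R_n/Ω = 110.3/2.0 = 55.15 kips.

R_n/Ω ≈ 55.1 kips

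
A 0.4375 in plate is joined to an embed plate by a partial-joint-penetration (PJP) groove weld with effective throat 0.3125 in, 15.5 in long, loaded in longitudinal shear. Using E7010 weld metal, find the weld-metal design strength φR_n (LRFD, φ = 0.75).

φR_n ≈ 153 kips

E70XX → F_EXX = 70 ksi.
Effective throat (given) t_e = 0.3125 in.
A_we = 0.3125 × 15.5 = 4.844 in².
F_nw = 0.6 F_EXX = 42 ksi.
φR_n = 0.75 × 42 × 4.844 = 152.6 kips.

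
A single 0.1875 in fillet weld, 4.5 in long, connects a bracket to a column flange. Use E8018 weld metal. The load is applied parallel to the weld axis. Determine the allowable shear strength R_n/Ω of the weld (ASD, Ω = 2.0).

R_n/Ω ≈ 14.3 kip

E80XX → F_EXX = 80 ksi.
Effective throat t_e = 0.707 × 0.1875 = 0.1326 in.
Total length L = 4.5 in; A_we = 0.1326 × 4.5 = 0.5965 in².
F_nw = 0.6 F_EXX = 0.6 × 80 = 48 ksi.
R_n = 48 × 0.5965 = 28.63 kip; R_n/Ω = 28.63/2.0 = 14.32 kip.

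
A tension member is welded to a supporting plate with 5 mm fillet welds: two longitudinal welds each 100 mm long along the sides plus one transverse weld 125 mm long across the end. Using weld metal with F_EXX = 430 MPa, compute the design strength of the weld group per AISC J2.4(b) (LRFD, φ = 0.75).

t_e = 0.707 × 5 = 3.535 mm.
R_nwl = 0.6 × 430 × 3.535 × 200 × 10⁻³ = 182.4 kN (longitudinal, 2 welds).
R_nwt = 0.6 × 430 × 3.535 × 125 × 10⁻³ = 114 kN (transverse, base value).
(i) R_nwl + R_nwt = 296.4 kN; (ii) 0.85 R_nwl + 1.5 R_nwt = 326.1 kN.
R_n = max = 326.1 kN [governs: (ii)]; φR_n = 244.5 kN.

φR_n ≈ 245 kN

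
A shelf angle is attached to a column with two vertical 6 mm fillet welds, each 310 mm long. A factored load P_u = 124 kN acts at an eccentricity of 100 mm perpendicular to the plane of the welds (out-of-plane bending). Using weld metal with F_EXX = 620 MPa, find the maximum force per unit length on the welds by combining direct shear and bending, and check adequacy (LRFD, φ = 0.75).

f_max ≈ 436 N/mm; adequate

L_w = 2 × 310 = 620 mm; section modulus (unit throat) S = 2 × L²/6 = 32030 mm².
Direct shear f_v = P/L_w = 124×10³/620 = 200 N/mm.
Moment M = P × e = 124×10³ × 100 = 12400000 N·mm; bending f_b = M/S = 387.1 N/mm.
f_max = √(f_v² + f_b²) = √(200² + 387.1²) = 435.7 N/mm.
φr_n = 0.75 × 0.6 × 620 × (0.707 × 6) = 1184 N/mm → adequate.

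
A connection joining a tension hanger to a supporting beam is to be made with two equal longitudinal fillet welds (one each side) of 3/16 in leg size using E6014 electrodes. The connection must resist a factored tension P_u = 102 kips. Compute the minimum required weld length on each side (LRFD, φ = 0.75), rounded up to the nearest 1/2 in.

E60XX → F_EXX = 60 ksi.
Throat t_e = 0.707 × 0.1875 = 0.1326 in.
φr_n = 0.75 × 0.6 × 60 × 0.1326 = 3.579 kips/in.
L_req = P_u / φr_n = 102 / 3.579 = 28.5 in total.
Per side: 28.5 / 2 = 14.25 in.
Round up → use L = 14.5 in on each side.

L = 14.5 in on each side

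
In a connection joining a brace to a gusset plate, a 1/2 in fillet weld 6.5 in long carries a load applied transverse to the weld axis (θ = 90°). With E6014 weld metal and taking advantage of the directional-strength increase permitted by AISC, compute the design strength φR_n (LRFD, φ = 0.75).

φR_n ≈ 93.1 kip

E60XX → F_EXX = 60 ksi.
t_e = 0.707 × 0.5 = 0.3535 in; A_we = 0.3535 × 6.5 = 2.298 in².
Directional factor: 1.0 + 0.5 sin^1.5(90°) = 1.5.
F_nw = 0.6 × 60 × 1.5 = 54 ksi.
φR_n = 0.75 × 54 × 2.298 = 93.06 kip.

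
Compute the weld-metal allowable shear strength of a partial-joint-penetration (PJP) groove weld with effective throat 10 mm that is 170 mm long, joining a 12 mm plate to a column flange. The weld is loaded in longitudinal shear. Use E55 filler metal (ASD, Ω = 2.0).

E55XX → F_EXX = 550 MPa.
Effective throat (given) t_e = 10 mm.
A_we = 10 × 170 = 1700 mm².
F_nw = 0.6 F_EXX = 330 MPa.
R_n/Ω = (330 × 1700) / 2.0 × 10⁻³ = 280.5 kN.

R_n/Ω ≈ 280 kN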